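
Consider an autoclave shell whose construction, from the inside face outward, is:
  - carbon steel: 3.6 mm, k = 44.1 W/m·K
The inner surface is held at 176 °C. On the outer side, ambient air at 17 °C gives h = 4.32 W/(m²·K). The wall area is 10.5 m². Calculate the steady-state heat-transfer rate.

Q ≈ 7210 W

Series thermal resistances:
R_carbon steel = L/(kA) = 0.0036/(44.1×10.5) = 7.775×10^-6 K/W
R_outer film = 1/(h_o·A) = 1/(4.32×10.5) = 0.02205 K/W
R_total = 0.02205 K/W
Q = ΔT / R_total = 159 / 0.02205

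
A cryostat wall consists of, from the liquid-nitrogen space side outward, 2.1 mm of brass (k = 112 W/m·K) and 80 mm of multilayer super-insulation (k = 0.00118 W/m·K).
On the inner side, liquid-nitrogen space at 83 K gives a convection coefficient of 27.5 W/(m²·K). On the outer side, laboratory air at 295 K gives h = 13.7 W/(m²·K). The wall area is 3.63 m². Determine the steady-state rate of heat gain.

Q ≈ 11.3 W

Thermal resistances in series:
R_inner film = 1/(h_i·A) = 1/(27.5×3.63) = 0.01002 K/W
R_brass = L/(kA) = 0.0021/(112×3.63) = 5.165×10^-6 K/W
R_multilayer super-insulation = L/(kA) = 0.08/(0.00118×3.63) = 18.68 K/W
R_outer film = 1/(h_o·A) = 1/(13.7×3.63) = 0.02011 K/W
R_total = 18.71 K/W
Q = ΔT / R_total = 212 / 18.71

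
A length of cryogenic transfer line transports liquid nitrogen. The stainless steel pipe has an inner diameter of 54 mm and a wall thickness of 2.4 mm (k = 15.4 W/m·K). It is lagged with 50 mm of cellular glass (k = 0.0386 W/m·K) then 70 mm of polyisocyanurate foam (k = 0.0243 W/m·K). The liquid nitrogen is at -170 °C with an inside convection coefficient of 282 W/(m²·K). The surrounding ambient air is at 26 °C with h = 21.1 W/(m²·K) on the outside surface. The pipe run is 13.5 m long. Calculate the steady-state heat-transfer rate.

Radial resistances (cylindrical: R_cond = ln(r_o/r_i)/(2πkL), R_conv = 1/(h·2πrL)):
R_inner film = 1/(h_i·2πr₁L) = 1/(282×2π×0.027×13.5) = 0.001548 K/W
R_stainless steel pipe wall = ln(29.4/27)/(2π×15.4×13.5) = 6.519×10^-5 K/W
R_cellular glass = ln(79.4/29.4)/(2π×0.0386×13.5) = 0.3034 K/W
R_polyisocyanurate foam = ln(149.4/79.4)/(2π×0.0243×13.5) = 0.3067 K/W
R_outer film = 1/(h_o·2πr_oL) = 1/(21.1×2π×0.1494×13.5) = 0.00374 K/W
R_total = 0.6155 K/W
Q = ΔT/R_total = 196/0.6155

Q ≈ 318 W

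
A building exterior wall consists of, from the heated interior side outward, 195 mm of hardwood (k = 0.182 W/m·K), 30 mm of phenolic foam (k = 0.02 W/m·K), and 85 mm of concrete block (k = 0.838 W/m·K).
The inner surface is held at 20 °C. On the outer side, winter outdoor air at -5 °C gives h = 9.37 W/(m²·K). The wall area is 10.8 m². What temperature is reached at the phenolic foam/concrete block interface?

T ≈ -3.13 °C

Using the resistance-network approach (series):
R_hardwood = L/(kA) = 0.195/(0.182×10.8) = 0.09921 K/W
R_phenolic foam = L/(kA) = 0.03/(0.02×10.8) = 0.1389 K/W
R_concrete block = L/(kA) = 0.085/(0.838×10.8) = 0.009392 K/W
R_outer film = 1/(h_o·A) = 1/(9.37×10.8) = 0.009882 K/W
R_total = 0.2574 K/W;  Q = ΔT/R_total = 25/0.2574 = 97.14 W
T_interface = T_inner − Q·ΣR(inner→interface) = 20 − 97.1×0.2381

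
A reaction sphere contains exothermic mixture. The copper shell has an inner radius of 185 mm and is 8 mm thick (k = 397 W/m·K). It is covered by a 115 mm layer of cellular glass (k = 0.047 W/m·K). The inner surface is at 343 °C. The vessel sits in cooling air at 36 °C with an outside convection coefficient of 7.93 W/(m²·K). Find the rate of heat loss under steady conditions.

Q ≈ 90.8 W

For a spherical shell R = (1/r₁ − 1/r₂)/(4πk); film R = 1/(h·4πr²). In series:
R_copper shell = (1/0.185 − 1/0.193)/(4π×397) = 4.491×10^-5 K/W
R_cellular glass = (1/0.193 − 1/0.308)/(4π×0.047) = 3.276 K/W
R_outer film = 1/(h·4πr_o²) = 1/(7.93×4π×0.308²) = 0.1058 K/W
R_total = 3.381 K/W
Q = ΔT/R_total = 307/3.381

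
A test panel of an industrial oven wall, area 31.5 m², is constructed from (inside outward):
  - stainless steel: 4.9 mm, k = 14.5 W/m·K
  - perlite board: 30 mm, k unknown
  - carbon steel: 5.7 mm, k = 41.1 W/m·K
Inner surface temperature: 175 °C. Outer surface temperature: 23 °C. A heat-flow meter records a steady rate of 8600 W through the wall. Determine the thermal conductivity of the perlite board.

Treating each layer as a thermal resistance in series:
R_stainless steel = L/(kA) = 0.0049/(14.5×31.5) = 1.073×10^-5 K/W
R_carbon steel = L/(kA) = 0.0057/(41.1×31.5) = 4.403×10^-6 K/W
Sum of known resistances R_other = 1.513×10^-5 K/W
Total R = ΔT/Q = 152/8600 = 0.01767 K/W
R_perlite board = R_total − R_other = 0.01766 K/W
k = L/(R·A) = 0.03/(0.01766×31.5)

k ≈ 0.0539 W/(m·K)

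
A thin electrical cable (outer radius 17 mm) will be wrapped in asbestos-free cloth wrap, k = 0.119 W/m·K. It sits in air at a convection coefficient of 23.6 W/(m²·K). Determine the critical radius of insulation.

For a cylinder r_cr = k/h = 0.119/23.6
r_cr = 5.04 mm; since the bare radius (17 mm) is above r_cr, any added insulation will reduce heat loss.

r_cr ≈ 5.04 mm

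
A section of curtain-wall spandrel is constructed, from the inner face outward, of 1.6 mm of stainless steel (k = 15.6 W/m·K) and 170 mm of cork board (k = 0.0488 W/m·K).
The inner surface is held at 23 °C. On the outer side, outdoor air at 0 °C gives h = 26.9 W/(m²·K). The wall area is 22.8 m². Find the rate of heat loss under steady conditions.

Q ≈ 149 W

Thermal resistances in series:
R_stainless steel = L/(kA) = 0.0016/(15.6×22.8) = 4.498×10^-6 K/W
R_cork board = L/(kA) = 0.17/(0.0488×22.8) = 0.1528 K/W
R_outer film = 1/(h_o·A) = 1/(26.9×22.8) = 0.00163 K/W
R_total = 0.1544 K/W
Q = ΔT / R_total = 23 / 0.1544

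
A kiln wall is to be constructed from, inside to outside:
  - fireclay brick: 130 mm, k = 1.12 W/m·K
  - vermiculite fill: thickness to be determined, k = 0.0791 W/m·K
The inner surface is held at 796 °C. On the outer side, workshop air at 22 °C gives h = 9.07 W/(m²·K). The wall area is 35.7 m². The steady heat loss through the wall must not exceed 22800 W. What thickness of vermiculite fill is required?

L ≈ 78 mm

Model the wall as resistances in series:
R_fireclay brick = L/(kA) = 0.13/(1.12×35.7) = 0.003251 K/W
R_outer film = 1/(h_o·A) = 1/(9.07×35.7) = 0.003088 K/W
Sum of the known resistances R_other = 0.00634 K/W
Required total resistance R_tot = ΔT/Q_allow = 774/22800 = 0.03395 K/W
R_vermiculite fill = R_tot − R_other = 0.02761 K/W
L = R·k·A = 0.02761×0.0791×35.7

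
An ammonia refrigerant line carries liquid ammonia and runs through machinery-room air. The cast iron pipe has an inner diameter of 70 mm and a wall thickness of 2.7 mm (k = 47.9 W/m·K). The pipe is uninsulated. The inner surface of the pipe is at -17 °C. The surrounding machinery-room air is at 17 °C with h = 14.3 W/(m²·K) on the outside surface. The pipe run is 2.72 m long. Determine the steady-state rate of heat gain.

Q ≈ 313 W

For a radial system each layer contributes R = ln(r_out/r_in)/(2πkL); films add R = 1/(hA).
R_cast iron pipe wall = ln(37.7/35)/(2π×47.9×2.72) = 9.078×10^-5 K/W
R_outer film = 1/(h_o·2πr_oL) = 1/(14.3×2π×0.0377×2.72) = 0.1085 K/W
R_total = 0.1086 K/W
Q = ΔT/R_total = 34/0.1086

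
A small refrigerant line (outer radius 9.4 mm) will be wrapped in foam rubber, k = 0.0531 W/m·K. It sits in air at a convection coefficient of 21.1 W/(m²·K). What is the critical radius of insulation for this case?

For a cylinder r_cr = k/h = 0.0531/21.1
r_cr = 2.52 mm; since the bare radius (9.4 mm) is above r_cr, any added insulation will reduce heat loss.

r_cr ≈ 2.52 mm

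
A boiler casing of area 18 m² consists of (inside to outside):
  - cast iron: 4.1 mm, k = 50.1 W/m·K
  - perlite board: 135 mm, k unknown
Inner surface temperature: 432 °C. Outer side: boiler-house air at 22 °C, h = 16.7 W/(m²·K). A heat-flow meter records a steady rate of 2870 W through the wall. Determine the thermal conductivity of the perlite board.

Using the resistance-network approach (series):
R_cast iron = L/(kA) = 0.0041/(50.1×18) = 4.546×10^-6 K/W
R_outer film = 1/(h_o·A) = 1/(16.7×18) = 0.003327 K/W
Sum of known resistances R_other = 0.003331 K/W
Total R = ΔT/Q = 410/2870 = 0.1429 K/W
R_perlite board = R_total − R_other = 0.1395 K/W
k = L/(R·A) = 0.135/(0.1395×18)

k ≈ 0.0538 W/(m·K)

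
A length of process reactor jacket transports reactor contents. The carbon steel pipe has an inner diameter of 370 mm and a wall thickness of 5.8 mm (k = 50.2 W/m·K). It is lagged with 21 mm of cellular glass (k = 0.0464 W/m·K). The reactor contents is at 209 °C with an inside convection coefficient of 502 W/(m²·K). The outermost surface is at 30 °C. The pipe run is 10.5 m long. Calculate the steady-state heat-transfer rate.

Q ≈ 5220 W

For a radial system each layer contributes R = ln(r_out/r_in)/(2πkL); films add R = 1/(hA).
R_inner film = 1/(h_i·2πr₁L) = 1/(502×2π×0.185×10.5) = 1.632×10^-4 K/W
R_carbon steel pipe wall = ln(190.8/185)/(2π×50.2×10.5) = 9.321×10^-6 K/W
R_cellular glass = ln(211.8/190.8)/(2π×0.0464×10.5) = 0.03411 K/W
R_total = 0.03428 K/W
Q = ΔT/R_total = 179/0.03428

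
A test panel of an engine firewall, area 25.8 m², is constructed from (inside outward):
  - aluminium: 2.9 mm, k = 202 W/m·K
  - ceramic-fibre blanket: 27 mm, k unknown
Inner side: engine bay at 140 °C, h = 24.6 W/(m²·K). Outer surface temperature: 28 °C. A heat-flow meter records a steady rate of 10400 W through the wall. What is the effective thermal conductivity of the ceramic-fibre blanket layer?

k ≈ 0.114 W/(m·K)

Treating each layer as a thermal resistance in series:
R_inner film = 1/(h_i·A) = 1/(24.6×25.8) = 0.001576 K/W
R_aluminium = L/(kA) = 0.0029/(202×25.8) = 5.565×10^-7 K/W
Sum of known resistances R_other = 0.001576 K/W
Total R = ΔT/Q = 112/10400 = 0.01077 K/W
R_ceramic-fibre blanket = R_total − R_other = 0.009193 K/W
k = L/(R·A) = 0.027/(0.009193×25.8)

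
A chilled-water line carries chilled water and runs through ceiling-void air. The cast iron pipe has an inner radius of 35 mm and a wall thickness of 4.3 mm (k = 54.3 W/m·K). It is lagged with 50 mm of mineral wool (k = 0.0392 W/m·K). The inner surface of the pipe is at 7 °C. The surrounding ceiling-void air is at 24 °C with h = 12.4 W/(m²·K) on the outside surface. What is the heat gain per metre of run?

Per-layer cylindrical resistances, series-summed:
R_cast iron pipe wall = ln(39.3/35)/(2π×54.3×1) = 3.396×10^-4 K/W
R_mineral wool = ln(89.3/39.3)/(2π×0.0392×1) = 3.332 K/W
R_outer film = 1/(h_o·2πr_oL) = 1/(12.4×2π×0.0893×1) = 0.1437 K/W
R_total = 3.476 K/W
Q = ΔT/R_total = 17/3.476

q′ ≈ 4.89 W/m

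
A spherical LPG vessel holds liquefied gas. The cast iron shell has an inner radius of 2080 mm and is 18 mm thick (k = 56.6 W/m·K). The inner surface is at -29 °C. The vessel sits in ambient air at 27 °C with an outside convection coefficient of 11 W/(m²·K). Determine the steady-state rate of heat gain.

Q ≈ 34000 W

For a spherical shell R = (1/r₁ − 1/r₂)/(4πk); film R = 1/(h·4πr²). In series:
R_cast iron shell = (1/2.08 − 1/2.098)/(4π×56.6) = 5.799×10^-6 K/W
R_outer film = 1/(h·4πr_o²) = 1/(11×4π×2.098²) = 0.001644 K/W
R_total = 0.001649 K/W
Q = ΔT/R_total = 56/0.001649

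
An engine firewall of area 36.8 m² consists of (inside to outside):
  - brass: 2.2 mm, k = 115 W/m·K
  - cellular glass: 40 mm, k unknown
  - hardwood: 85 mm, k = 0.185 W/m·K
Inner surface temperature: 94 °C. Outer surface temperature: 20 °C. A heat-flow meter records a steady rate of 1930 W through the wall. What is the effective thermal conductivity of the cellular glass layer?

k ≈ 0.042 W/(m·K)

Treating each layer as a thermal resistance in series:
R_brass = L/(kA) = 0.0022/(115×36.8) = 5.198×10^-7 K/W
R_hardwood = L/(kA) = 0.085/(0.185×36.8) = 0.01249 K/W
Sum of known resistances R_other = 0.01249 K/W
Total R = ΔT/Q = 74/1930 = 0.03834 K/W
R_cellular glass = R_total − R_other = 0.02586 K/W
k = L/(R·A) = 0.04/(0.02586×36.8)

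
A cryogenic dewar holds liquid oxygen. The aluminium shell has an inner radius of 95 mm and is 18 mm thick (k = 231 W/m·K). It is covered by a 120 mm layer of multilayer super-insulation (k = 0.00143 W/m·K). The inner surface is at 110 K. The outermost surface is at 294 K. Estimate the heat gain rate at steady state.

Each spherical layer contributes R = (1/r_i − 1/r_o)/(4πk):
R_aluminium shell = (1/0.095 − 1/0.113)/(4π×231) = 5.776×10^-4 K/W
R_multilayer super-insulation = (1/0.113 − 1/0.233)/(4π×0.00143) = 253.6 K/W
R_total = 253.6 K/W
Q = ΔT/R_total = 184/253.6

Q ≈ 0.725 W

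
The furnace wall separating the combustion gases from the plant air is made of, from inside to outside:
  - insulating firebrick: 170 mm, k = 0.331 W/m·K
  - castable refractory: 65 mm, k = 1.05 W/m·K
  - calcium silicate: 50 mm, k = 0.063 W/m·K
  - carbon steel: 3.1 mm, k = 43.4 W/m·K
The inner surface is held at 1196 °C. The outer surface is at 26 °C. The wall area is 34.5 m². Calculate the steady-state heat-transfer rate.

Treating each layer as a thermal resistance in series:
R_insulating firebrick = L/(kA) = 0.17/(0.331×34.5) = 0.01489 K/W
R_castable refractory = L/(kA) = 0.065/(1.05×34.5) = 0.001794 K/W
R_calcium silicate = L/(kA) = 0.05/(0.063×34.5) = 0.023 K/W
R_carbon steel = L/(kA) = 0.0031/(43.4×34.5) = 2.07×10^-6 K/W
R_total = 0.03969 K/W
Q = ΔT / R_total = 1170 / 0.03969

Q ≈ 29500 W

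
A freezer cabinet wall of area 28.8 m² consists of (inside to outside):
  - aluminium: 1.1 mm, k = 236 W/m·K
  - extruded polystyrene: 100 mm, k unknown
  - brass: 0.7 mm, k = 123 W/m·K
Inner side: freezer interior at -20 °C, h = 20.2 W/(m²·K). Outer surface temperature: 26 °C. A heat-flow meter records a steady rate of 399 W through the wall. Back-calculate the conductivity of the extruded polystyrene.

k ≈ 0.0306 W/(m·K)

Treating each layer as a thermal resistance in series:
R_inner film = 1/(h_i·A) = 1/(20.2×28.8) = 0.001719 K/W
R_aluminium = L/(kA) = 0.0011/(236×28.8) = 1.618×10^-7 K/W
R_brass = L/(kA) = 0.0007/(123×28.8) = 1.976×10^-7 K/W
Sum of known resistances R_other = 0.001719 K/W
Total R = ΔT/Q = 46/399 = 0.1153 K/W
R_extruded polystyrene = R_total − R_other = 0.1136 K/W
k = L/(R·A) = 0.1/(0.1136×28.8)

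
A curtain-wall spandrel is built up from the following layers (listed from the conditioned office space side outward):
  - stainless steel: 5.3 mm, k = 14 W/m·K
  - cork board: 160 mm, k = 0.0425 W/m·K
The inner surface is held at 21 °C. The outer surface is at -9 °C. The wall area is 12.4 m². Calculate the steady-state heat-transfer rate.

Q ≈ 98.8 W

Treating each layer as a thermal resistance in series:
R_stainless steel = L/(kA) = 0.0053/(14×12.4) = 3.053×10^-5 K/W
R_cork board = L/(kA) = 0.16/(0.0425×12.4) = 0.3036 K/W
R_total = 0.3036 K/W
Q = ΔT / R_total = 30 / 0.3036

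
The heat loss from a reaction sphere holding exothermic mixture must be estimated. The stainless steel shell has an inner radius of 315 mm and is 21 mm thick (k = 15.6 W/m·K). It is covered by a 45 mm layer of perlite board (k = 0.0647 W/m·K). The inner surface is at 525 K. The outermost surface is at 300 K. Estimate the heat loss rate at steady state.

Q ≈ 519 W

For a spherical shell R = (1/r₁ − 1/r₂)/(4πk); film R = 1/(h·4πr²). In series:
R_stainless steel shell = (1/0.315 − 1/0.336)/(4π×15.6) = 0.001012 K/W
R_perlite board = (1/0.336 − 1/0.381)/(4π×0.0647) = 0.4323 K/W
R_total = 0.4334 K/W
Q = ΔT/R_total = 225/0.4334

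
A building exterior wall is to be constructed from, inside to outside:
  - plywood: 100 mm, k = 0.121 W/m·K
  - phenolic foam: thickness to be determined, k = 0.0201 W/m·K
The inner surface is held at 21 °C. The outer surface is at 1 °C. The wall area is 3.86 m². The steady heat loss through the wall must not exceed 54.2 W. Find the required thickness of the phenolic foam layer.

L ≈ 12 mm

Treating each layer as a thermal resistance in series:
R_plywood = L/(kA) = 0.1/(0.121×3.86) = 0.2141 K/W
Sum of the known resistances R_other = 0.2141 K/W
Required total resistance R_tot = ΔT/Q_allow = 20/54.2 = 0.369 K/W
R_phenolic foam = R_tot − R_other = 0.1549 K/W
L = R·k·A = 0.1549×0.0201×3.86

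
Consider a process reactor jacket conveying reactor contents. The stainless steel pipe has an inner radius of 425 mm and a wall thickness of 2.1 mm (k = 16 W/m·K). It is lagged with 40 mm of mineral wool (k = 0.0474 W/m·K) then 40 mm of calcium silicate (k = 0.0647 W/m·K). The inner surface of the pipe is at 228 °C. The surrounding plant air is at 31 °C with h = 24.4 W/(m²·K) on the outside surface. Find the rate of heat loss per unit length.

For a radial system each layer contributes R = ln(r_out/r_in)/(2πkL); films add R = 1/(hA).
R_stainless steel pipe wall = ln(427.1/425)/(2π×16×1) = 4.903×10^-5 K/W
R_mineral wool = ln(467.1/427.1)/(2π×0.0474×1) = 0.3006 K/W
R_calcium silicate = ln(507.1/467.1)/(2π×0.0647×1) = 0.2021 K/W
R_outer film = 1/(h_o·2πr_oL) = 1/(24.4×2π×0.5071×1) = 0.01286 K/W
R_total = 0.5156 K/W
Q = ΔT/R_total = 197/0.5156

q′ ≈ 382 W/m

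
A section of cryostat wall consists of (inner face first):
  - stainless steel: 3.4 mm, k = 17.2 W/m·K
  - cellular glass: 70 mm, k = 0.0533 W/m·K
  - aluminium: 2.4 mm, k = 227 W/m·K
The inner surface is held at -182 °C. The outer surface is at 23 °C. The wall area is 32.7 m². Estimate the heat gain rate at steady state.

Thermal resistances in series:
R_stainless steel = L/(kA) = 0.0034/(17.2×32.7) = 6.045×10^-6 K/W
R_cellular glass = L/(kA) = 0.07/(0.0533×32.7) = 0.04016 K/W
R_aluminium = L/(kA) = 0.0024/(227×32.7) = 3.233×10^-7 K/W
R_total = 0.04017 K/W
Q = ΔT / R_total = 205 / 0.04017

Q ≈ 5100 W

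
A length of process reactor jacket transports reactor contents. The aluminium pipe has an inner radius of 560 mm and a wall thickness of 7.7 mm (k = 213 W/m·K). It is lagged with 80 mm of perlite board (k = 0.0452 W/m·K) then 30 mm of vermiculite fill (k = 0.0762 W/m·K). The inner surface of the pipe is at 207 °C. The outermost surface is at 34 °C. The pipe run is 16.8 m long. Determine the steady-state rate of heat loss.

Radial resistances (cylindrical: R_cond = ln(r_o/r_i)/(2πkL), R_conv = 1/(h·2πrL)):
R_aluminium pipe wall = ln(567.7/560)/(2π×213×16.8) = 6.074×10^-7 K/W
R_perlite board = ln(647.7/567.7)/(2π×0.0452×16.8) = 0.02763 K/W
R_vermiculite fill = ln(677.7/647.7)/(2π×0.0762×16.8) = 0.005629 K/W
R_total = 0.03326 K/W
Q = ΔT/R_total = 173/0.03326

Q ≈ 5200 W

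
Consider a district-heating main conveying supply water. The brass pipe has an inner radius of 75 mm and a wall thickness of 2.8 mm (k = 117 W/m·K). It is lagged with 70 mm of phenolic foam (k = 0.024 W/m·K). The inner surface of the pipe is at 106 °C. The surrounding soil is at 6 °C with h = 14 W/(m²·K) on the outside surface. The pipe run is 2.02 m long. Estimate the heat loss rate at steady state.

Q ≈ 46.6 W

For a radial system each layer contributes R = ln(r_out/r_in)/(2πkL); films add R = 1/(hA).
R_brass pipe wall = ln(77.8/75)/(2π×117×2.02) = 2.468×10^-5 K/W
R_phenolic foam = ln(147.8/77.8)/(2π×0.024×2.02) = 2.107 K/W
R_outer film = 1/(h_o·2πr_oL) = 1/(14×2π×0.1478×2.02) = 0.03808 K/W
R_total = 2.145 K/W
Q = ΔT/R_total = 100/2.145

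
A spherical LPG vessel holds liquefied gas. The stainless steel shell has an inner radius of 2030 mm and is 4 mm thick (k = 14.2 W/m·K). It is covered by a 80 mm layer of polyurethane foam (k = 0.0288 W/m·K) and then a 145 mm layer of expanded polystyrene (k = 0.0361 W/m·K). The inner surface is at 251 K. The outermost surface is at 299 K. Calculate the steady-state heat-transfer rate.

Q ≈ 406 W

For a spherical shell R = (1/r₁ − 1/r₂)/(4πk); film R = 1/(h·4πr²). In series:
R_stainless steel shell = (1/2.03 − 1/2.034)/(4π×14.2) = 5.429×10^-6 K/W
R_polyurethane foam = (1/2.034 − 1/2.114)/(4π×0.0288) = 0.05141 K/W
R_expanded polystyrene = (1/2.114 − 1/2.259)/(4π×0.0361) = 0.06693 K/W
R_total = 0.1183 K/W
Q = ΔT/R_total = 48/0.1183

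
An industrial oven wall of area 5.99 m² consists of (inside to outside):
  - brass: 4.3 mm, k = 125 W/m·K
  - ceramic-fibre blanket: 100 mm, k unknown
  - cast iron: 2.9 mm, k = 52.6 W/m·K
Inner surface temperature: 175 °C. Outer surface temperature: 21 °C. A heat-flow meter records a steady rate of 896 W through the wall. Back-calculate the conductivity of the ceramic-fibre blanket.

k ≈ 0.0971 W/(m·K)

Thermal resistances in series:
R_brass = L/(kA) = 0.0043/(125×5.99) = 5.743×10^-6 K/W
R_cast iron = L/(kA) = 0.0029/(52.6×5.99) = 9.204×10^-6 K/W
Sum of known resistances R_other = 1.495×10^-5 K/W
Total R = ΔT/Q = 154/896 = 0.1719 K/W
R_ceramic-fibre blanket = R_total − R_other = 0.1719 K/W
k = L/(R·A) = 0.1/(0.1719×5.99)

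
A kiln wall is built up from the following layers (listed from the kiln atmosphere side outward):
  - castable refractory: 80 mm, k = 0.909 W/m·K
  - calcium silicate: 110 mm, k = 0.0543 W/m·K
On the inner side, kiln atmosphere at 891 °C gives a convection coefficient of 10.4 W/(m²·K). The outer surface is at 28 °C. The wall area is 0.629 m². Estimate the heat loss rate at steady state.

Series thermal resistances:
R_inner film = 1/(h_i·A) = 1/(10.4×0.629) = 0.1529 K/W
R_castable refractory = L/(kA) = 0.08/(0.909×0.629) = 0.1399 K/W
R_calcium silicate = L/(kA) = 0.11/(0.0543×0.629) = 3.221 K/W
R_total = 3.513 K/W
Q = ΔT / R_total = 863 / 3.513

Q ≈ 246 W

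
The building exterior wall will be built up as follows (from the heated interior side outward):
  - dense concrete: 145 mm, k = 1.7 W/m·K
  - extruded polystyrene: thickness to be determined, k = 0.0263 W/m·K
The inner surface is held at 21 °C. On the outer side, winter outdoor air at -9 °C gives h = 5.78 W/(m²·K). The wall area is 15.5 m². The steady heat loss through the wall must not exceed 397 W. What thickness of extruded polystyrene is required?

Series thermal resistances:
R_dense concrete = L/(kA) = 0.145/(1.7×15.5) = 0.005503 K/W
R_outer film = 1/(h_o·A) = 1/(5.78×15.5) = 0.01116 K/W
Sum of the known resistances R_other = 0.01666 K/W
Required total resistance R_tot = ΔT/Q_allow = 30/397 = 0.07557 K/W
R_extruded polystyrene = R_tot − R_other = 0.0589 K/W
L = R·k·A = 0.0589×0.0263×15.5

L ≈ 24 mm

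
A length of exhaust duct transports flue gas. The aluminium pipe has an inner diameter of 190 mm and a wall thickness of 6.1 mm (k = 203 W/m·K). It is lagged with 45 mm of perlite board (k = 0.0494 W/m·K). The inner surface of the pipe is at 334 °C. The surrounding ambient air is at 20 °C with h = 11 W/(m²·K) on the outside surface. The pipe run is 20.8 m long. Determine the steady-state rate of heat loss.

Treating each annulus and film as a series resistance:
R_aluminium pipe wall = ln(101.1/95)/(2π×203×20.8) = 2.346×10^-6 K/W
R_perlite board = ln(146.1/101.1)/(2π×0.0494×20.8) = 0.05703 K/W
R_outer film = 1/(h_o·2πr_oL) = 1/(11×2π×0.1461×20.8) = 0.004761 K/W
R_total = 0.06179 K/W
Q = ΔT/R_total = 314/0.06179

Q ≈ 5080 W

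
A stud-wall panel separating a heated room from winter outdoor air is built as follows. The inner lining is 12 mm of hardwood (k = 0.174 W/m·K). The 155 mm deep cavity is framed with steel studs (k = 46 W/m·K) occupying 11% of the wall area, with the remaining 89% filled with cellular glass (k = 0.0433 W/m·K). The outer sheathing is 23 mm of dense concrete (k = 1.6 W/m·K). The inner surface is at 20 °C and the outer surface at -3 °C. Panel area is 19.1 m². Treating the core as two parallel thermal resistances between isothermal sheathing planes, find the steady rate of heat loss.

Q ≈ 3860 W

Sheathing layers in series; stud and cavity paths in parallel between them.
R_inner = 0.012/(0.174×19.1) = 0.003611 K/W
R_stud  = 0.155/(46×0.11×19.1) = 0.001604 K/W
R_cav   = 0.155/(0.0433×0.89×19.1) = 0.2106 K/W
1/R_core = 1/R_stud + 1/R_cav → R_core = 0.001592 K/W
R_outer = 0.023/(1.6×19.1) = 7.526×10^-4 K/W
R_total = 0.005955 K/W
Q = ΔT/R_total = 23/0.005955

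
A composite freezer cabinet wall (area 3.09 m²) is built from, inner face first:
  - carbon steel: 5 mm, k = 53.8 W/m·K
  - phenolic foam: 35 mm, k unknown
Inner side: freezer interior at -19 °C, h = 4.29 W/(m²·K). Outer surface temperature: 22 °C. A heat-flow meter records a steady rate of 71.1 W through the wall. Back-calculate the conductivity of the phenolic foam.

Using the resistance-network approach (series):
R_inner film = 1/(h_i·A) = 1/(4.29×3.09) = 0.07544 K/W
R_carbon steel = L/(kA) = 0.005/(53.8×3.09) = 3.008×10^-5 K/W
Sum of known resistances R_other = 0.07547 K/W
Total R = ΔT/Q = 41/71.1 = 0.5767 K/W
R_phenolic foam = R_total − R_other = 0.5012 K/W
k = L/(R·A) = 0.035/(0.5012×3.09)

k ≈ 0.0226 W/(m·K)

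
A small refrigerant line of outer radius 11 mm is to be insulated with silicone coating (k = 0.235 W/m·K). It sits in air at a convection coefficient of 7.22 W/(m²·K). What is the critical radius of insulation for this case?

For a cylinder r_cr = k/h = 0.235/7.22
r_cr = 32.5 mm; since the bare radius (11 mm) is below r_cr, adding a thin layer of insulation will *increase* heat loss.

r_cr ≈ 32.5 mm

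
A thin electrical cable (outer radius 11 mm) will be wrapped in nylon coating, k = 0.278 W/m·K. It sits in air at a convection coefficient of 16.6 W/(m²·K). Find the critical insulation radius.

r_cr ≈ 16.7 mm

For a cylinder r_cr = k/h = 0.278/16.6
r_cr = 16.7 mm; since the bare radius (11 mm) is below r_cr, adding a thin layer of insulation will *increase* heat loss.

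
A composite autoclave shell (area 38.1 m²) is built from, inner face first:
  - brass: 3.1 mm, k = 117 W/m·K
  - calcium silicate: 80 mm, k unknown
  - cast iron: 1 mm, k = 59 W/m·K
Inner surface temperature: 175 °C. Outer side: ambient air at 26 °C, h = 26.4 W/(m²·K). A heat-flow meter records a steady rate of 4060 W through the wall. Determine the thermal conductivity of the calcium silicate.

Treating each layer as a thermal resistance in series:
R_brass = L/(kA) = 0.0031/(117×38.1) = 6.954×10^-7 K/W
R_cast iron = L/(kA) = 0.001/(59×38.1) = 4.449×10^-7 K/W
R_outer film = 1/(h_o·A) = 1/(26.4×38.1) = 9.942×10^-4 K/W
Sum of known resistances R_other = 9.953×10^-4 K/W
Total R = ΔT/Q = 149/4060 = 0.0367 K/W
R_calcium silicate = R_total − R_other = 0.0357 K/W
k = L/(R·A) = 0.08/(0.0357×38.1)

k ≈ 0.0588 W/(m·K)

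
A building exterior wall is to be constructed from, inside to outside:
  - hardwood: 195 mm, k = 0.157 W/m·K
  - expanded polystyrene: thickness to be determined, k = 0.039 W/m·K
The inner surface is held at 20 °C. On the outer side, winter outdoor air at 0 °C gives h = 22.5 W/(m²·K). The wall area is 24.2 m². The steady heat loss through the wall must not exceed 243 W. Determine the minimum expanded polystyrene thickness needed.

Series thermal resistances:
R_hardwood = L/(kA) = 0.195/(0.157×24.2) = 0.05132 K/W
R_outer film = 1/(h_o·A) = 1/(22.5×24.2) = 0.001837 K/W
Sum of the known resistances R_other = 0.05316 K/W
Required total resistance R_tot = ΔT/Q_allow = 20/243 = 0.0823 K/W
R_expanded polystyrene = R_tot − R_other = 0.02914 K/W
L = R·k·A = 0.02914×0.039×24.2

L ≈ 27.5 mm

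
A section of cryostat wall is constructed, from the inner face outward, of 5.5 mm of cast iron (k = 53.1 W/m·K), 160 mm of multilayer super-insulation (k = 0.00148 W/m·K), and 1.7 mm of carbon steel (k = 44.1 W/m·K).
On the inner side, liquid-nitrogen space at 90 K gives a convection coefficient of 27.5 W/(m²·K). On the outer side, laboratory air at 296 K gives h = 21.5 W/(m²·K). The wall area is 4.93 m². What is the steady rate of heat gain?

Thermal resistances in series:
R_inner film = 1/(h_i·A) = 1/(27.5×4.93) = 0.007376 K/W
R_cast iron = L/(kA) = 0.0055/(53.1×4.93) = 2.101×10^-5 K/W
R_multilayer super-insulation = L/(kA) = 0.16/(0.00148×4.93) = 21.93 K/W
R_carbon steel = L/(kA) = 0.0017/(44.1×4.93) = 7.819×10^-6 K/W
R_outer film = 1/(h_o·A) = 1/(21.5×4.93) = 0.009434 K/W
R_total = 21.95 K/W
Q = ΔT / R_total = 206 / 21.95

Q ≈ 9.39 W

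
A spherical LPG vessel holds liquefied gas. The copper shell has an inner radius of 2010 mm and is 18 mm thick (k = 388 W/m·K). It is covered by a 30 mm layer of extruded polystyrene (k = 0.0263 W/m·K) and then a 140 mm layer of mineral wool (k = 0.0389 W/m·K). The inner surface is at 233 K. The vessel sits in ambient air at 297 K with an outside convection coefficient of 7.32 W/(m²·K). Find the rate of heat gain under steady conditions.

Q ≈ 733 W

Each spherical layer contributes R = (1/r_i − 1/r_o)/(4πk):
R_copper shell = (1/2.01 − 1/2.028)/(4π×388) = 9.057×10^-7 K/W
R_extruded polystyrene = (1/2.028 − 1/2.058)/(4π×0.0263) = 0.02175 K/W
R_mineral wool = (1/2.058 − 1/2.198)/(4π×0.0389) = 0.06331 K/W
R_outer film = 1/(h·4πr_o²) = 1/(7.32×4π×2.198²) = 0.00225 K/W
R_total = 0.08731 K/W
Q = ΔT/R_total = 64/0.08731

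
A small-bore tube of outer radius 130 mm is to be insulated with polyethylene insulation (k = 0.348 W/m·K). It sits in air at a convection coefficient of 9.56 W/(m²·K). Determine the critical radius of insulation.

For a cylinder r_cr = k/h = 0.348/9.56
r_cr = 36.4 mm; since the bare radius (130 mm) is above r_cr, any added insulation will reduce heat loss.

r_cr ≈ 36.4 mm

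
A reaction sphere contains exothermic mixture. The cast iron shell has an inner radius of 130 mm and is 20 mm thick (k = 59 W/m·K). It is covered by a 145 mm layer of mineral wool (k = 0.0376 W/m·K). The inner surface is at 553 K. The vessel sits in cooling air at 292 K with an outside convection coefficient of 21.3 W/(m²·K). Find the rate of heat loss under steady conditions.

Q ≈ 37.4 W

Radial (spherical) resistances in series:
R_cast iron shell = (1/0.13 − 1/0.15)/(4π×59) = 0.001383 K/W
R_mineral wool = (1/0.15 − 1/0.295)/(4π×0.0376) = 6.935 K/W
R_outer film = 1/(h·4πr_o²) = 1/(21.3×4π×0.295²) = 0.04293 K/W
R_total = 6.979 K/W
Q = ΔT/R_total = 261/6.979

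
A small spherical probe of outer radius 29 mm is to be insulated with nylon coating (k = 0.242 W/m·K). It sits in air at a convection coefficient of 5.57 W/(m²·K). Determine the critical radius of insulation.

For a sphere r_cr = 2k/h = 2×0.242/5.57
r_cr = 86.9 mm; since the bare radius (29 mm) is below r_cr, adding a thin layer of insulation will *increase* heat loss.

r_cr ≈ 86.9 mm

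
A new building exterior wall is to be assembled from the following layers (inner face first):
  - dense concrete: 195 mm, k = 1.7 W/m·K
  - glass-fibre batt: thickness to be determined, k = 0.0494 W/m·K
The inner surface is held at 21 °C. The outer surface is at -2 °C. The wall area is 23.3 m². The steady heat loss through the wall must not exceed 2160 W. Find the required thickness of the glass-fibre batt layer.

Model the wall as resistances in series:
R_dense concrete = L/(kA) = 0.195/(1.7×23.3) = 0.004923 K/W
Sum of the known resistances R_other = 0.004923 K/W
Required total resistance R_tot = ΔT/Q_allow = 23/2160 = 0.01065 K/W
R_glass-fibre batt = R_tot − R_other = 0.005725 K/W
L = R·k·A = 0.005725×0.0494×23.3

L ≈ 6.59 mm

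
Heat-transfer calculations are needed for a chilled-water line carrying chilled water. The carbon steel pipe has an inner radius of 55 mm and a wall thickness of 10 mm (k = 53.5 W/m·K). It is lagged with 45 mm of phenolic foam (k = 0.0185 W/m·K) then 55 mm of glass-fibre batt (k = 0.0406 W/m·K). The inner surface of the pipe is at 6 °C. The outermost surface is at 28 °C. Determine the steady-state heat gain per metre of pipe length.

Radial resistances (cylindrical: R_cond = ln(r_o/r_i)/(2πkL), R_conv = 1/(h·2πrL)):
R_carbon steel pipe wall = ln(65/55)/(2π×53.5×1) = 4.97×10^-4 K/W
R_phenolic foam = ln(110/65)/(2π×0.0185×1) = 4.526 K/W
R_glass-fibre batt = ln(165/110)/(2π×0.0406×1) = 1.589 K/W
R_total = 6.116 K/W
Q = ΔT/R_total = 22/6.116

q′ ≈ 3.6 W/m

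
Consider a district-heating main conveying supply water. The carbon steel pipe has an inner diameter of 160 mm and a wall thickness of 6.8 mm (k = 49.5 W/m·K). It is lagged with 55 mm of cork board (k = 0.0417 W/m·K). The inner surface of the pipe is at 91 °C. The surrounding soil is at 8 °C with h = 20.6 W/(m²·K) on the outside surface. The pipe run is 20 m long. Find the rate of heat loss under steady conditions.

Q ≈ 861 W

Treating each annulus and film as a series resistance:
R_carbon steel pipe wall = ln(86.8/80)/(2π×49.5×20) = 1.312×10^-5 K/W
R_cork board = ln(141.8/86.8)/(2π×0.0417×20) = 0.09366 K/W
R_outer film = 1/(h_o·2πr_oL) = 1/(20.6×2π×0.1418×20) = 0.002724 K/W
R_total = 0.0964 K/W
Q = ΔT/R_total = 83/0.0964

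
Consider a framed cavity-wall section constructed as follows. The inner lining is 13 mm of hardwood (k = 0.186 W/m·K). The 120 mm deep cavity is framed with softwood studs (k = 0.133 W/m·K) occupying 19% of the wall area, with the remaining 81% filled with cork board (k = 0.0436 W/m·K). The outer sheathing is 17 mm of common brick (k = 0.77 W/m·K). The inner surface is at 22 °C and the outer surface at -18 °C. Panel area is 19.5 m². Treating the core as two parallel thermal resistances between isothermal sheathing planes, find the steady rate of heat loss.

Sheathing layers in series; stud and cavity paths in parallel between them.
R_inner = 0.013/(0.186×19.5) = 0.003584 K/W
R_stud  = 0.12/(0.133×0.19×19.5) = 0.2435 K/W
R_cav   = 0.12/(0.0436×0.81×19.5) = 0.1743 K/W
1/R_core = 1/R_stud + 1/R_cav → R_core = 0.1016 K/W
R_outer = 0.017/(0.77×19.5) = 0.001132 K/W
R_total = 0.1063 K/W
Q = ΔT/R_total = 40/0.1063

Q ≈ 376 W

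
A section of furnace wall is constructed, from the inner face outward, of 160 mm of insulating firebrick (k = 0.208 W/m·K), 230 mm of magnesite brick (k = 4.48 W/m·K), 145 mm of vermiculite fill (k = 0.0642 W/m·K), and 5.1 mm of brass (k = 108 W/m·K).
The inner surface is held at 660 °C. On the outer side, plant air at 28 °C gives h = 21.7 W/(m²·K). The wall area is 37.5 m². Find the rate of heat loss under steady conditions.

Q ≈ 7580 W

Model the wall as resistances in series:
R_insulating firebrick = L/(kA) = 0.16/(0.208×37.5) = 0.02051 K/W
R_magnesite brick = L/(kA) = 0.23/(4.48×37.5) = 0.001369 K/W
R_vermiculite fill = L/(kA) = 0.145/(0.0642×37.5) = 0.06023 K/W
R_brass = L/(kA) = 0.0051/(108×37.5) = 1.259×10^-6 K/W
R_outer film = 1/(h_o·A) = 1/(21.7×37.5) = 0.001229 K/W
R_total = 0.08334 K/W
Q = ΔT / R_total = 632 / 0.08334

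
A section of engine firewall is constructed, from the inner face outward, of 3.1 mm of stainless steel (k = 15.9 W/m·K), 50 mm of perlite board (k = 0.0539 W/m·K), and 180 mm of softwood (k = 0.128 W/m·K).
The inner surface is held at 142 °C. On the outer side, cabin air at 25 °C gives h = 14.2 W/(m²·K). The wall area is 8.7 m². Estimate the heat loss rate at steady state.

Thermal resistances in series:
R_stainless steel = L/(kA) = 0.0031/(15.9×8.7) = 2.241×10^-5 K/W
R_perlite board = L/(kA) = 0.05/(0.0539×8.7) = 0.1066 K/W
R_softwood = L/(kA) = 0.18/(0.128×8.7) = 0.1616 K/W
R_outer film = 1/(h_o·A) = 1/(14.2×8.7) = 0.008095 K/W
R_total = 0.2764 K/W
Q = ΔT / R_total = 117 / 0.2764

Q ≈ 423 W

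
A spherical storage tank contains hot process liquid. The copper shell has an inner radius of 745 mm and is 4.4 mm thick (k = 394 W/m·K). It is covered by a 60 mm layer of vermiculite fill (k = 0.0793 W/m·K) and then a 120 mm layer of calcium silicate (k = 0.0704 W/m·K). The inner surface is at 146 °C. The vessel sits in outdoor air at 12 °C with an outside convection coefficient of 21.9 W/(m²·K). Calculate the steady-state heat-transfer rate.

For a spherical shell R = (1/r₁ − 1/r₂)/(4πk); film R = 1/(h·4πr²). In series:
R_copper shell = (1/0.745 − 1/0.7494)/(4π×394) = 1.592×10^-6 K/W
R_vermiculite fill = (1/0.7494 − 1/0.8094)/(4π×0.0793) = 0.09926 K/W
R_calcium silicate = (1/0.8094 − 1/0.9294)/(4π×0.0704) = 0.1803 K/W
R_outer film = 1/(h·4πr_o²) = 1/(21.9×4π×0.9294²) = 0.004207 K/W
R_total = 0.2838 K/W
Q = ΔT/R_total = 134/0.2838

Q ≈ 472 W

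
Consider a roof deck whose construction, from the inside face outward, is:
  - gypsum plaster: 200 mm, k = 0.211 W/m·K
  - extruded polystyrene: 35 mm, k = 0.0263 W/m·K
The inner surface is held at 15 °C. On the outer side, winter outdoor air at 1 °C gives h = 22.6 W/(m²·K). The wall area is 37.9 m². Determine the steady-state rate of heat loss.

Q ≈ 228 W

Series thermal resistances:
R_gypsum plaster = L/(kA) = 0.2/(0.211×37.9) = 0.02501 K/W
R_extruded polystyrene = L/(kA) = 0.035/(0.0263×37.9) = 0.03511 K/W
R_outer film = 1/(h_o·A) = 1/(22.6×37.9) = 0.001167 K/W
R_total = 0.06129 K/W
Q = ΔT / R_total = 14 / 0.06129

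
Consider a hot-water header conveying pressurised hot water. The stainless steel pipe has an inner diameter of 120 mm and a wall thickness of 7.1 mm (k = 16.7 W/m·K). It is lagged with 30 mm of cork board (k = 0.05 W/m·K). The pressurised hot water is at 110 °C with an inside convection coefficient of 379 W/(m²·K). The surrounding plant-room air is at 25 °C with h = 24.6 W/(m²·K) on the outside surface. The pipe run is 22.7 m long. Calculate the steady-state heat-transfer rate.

Q ≈ 1540 W

Per-layer cylindrical resistances, series-summed:
R_inner film = 1/(h_i·2πr₁L) = 1/(379×2π×0.06×22.7) = 3.083×10^-4 K/W
R_stainless steel pipe wall = ln(67.1/60)/(2π×16.7×22.7) = 4.695×10^-5 K/W
R_cork board = ln(97.1/67.1)/(2π×0.05×22.7) = 0.05182 K/W
R_outer film = 1/(h_o·2πr_oL) = 1/(24.6×2π×0.0971×22.7) = 0.002935 K/W
R_total = 0.05511 K/W
Q = ΔT/R_total = 85/0.05511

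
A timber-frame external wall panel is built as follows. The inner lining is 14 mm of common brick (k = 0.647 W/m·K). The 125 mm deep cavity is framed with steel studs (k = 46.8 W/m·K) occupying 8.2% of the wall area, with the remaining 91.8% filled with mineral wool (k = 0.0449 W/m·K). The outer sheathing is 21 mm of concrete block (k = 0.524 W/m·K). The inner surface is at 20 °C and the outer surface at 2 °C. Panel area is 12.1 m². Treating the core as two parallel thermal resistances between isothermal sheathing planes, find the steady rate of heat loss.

Sheathing layers in series; stud and cavity paths in parallel between them.
R_inner = 0.014/(0.647×12.1) = 0.001788 K/W
R_stud  = 0.125/(46.8×0.082×12.1) = 0.002692 K/W
R_cav   = 0.125/(0.0449×0.918×12.1) = 0.2506 K/W
1/R_core = 1/R_stud + 1/R_cav → R_core = 0.002663 K/W
R_outer = 0.021/(0.524×12.1) = 0.003312 K/W
R_total = 0.007764 K/W
Q = ΔT/R_total = 18/0.007764

Q ≈ 2320 W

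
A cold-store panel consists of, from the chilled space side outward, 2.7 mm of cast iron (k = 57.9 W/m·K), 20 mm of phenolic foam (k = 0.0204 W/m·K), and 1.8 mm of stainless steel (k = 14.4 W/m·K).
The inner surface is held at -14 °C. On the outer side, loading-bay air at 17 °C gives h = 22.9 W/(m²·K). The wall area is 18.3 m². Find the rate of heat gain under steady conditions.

Q ≈ 554 W

Using the resistance-network approach (series):
R_cast iron = L/(kA) = 0.0027/(57.9×18.3) = 2.548×10^-6 K/W
R_phenolic foam = L/(kA) = 0.02/(0.0204×18.3) = 0.05357 K/W
R_stainless steel = L/(kA) = 0.0018/(14.4×18.3) = 6.831×10^-6 K/W
R_outer film = 1/(h_o·A) = 1/(22.9×18.3) = 0.002386 K/W
R_total = 0.05597 K/W
Q = ΔT / R_total = 31 / 0.05597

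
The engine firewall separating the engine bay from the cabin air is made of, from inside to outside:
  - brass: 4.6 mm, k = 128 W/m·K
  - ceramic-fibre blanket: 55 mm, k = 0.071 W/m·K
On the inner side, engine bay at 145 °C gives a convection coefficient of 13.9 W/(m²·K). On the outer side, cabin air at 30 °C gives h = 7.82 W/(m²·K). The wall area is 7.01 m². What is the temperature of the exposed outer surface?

Series thermal resistances:
R_inner film = 1/(h_i·A) = 1/(13.9×7.01) = 0.01026 K/W
R_brass = L/(kA) = 0.0046/(128×7.01) = 5.127×10^-6 K/W
R_ceramic-fibre blanket = L/(kA) = 0.055/(0.071×7.01) = 0.1105 K/W
R_outer film = 1/(h_o·A) = 1/(7.82×7.01) = 0.01824 K/W
R_total = 0.139 K/W;  Q = ΔT/R_total = 115/0.139 = 827.2 W
T_interface = T_inner − Q·ΣR(inner→interface) = 145 − 827×0.1208

T ≈ 45.1 °C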